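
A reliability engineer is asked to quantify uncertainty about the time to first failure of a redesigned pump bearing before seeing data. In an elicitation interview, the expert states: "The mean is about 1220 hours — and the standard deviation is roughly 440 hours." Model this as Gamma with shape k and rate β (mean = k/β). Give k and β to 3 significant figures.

For Gamma(k, rate β): mean = k/β, variance = k/β², so CV = 1/√k.
CV = SD/mean = 440/1220 = 0.3607, hence k = 1/CV² = 7.69.
Then β = k/mean = 7.69/1220 = 0.0063.

k ≈ 7.69, β ≈ 0.0063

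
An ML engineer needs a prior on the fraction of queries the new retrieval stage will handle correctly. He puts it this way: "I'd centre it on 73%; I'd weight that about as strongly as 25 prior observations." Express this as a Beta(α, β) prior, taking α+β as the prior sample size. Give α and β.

Under the effective-sample-size interpretation, Beta(α, β) has prior mean α/(α+β) and prior sample size α+β.
So α+β = 25 and α/(α+β) = 0.73, giving α = 0.73·25 = 18.25 and β = 25 − 18.25 = 6.75.

α = 18.25, β = 6.75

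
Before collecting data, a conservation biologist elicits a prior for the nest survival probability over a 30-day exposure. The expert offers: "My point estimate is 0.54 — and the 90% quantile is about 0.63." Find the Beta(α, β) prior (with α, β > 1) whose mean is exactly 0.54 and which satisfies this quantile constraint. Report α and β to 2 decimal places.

With mean 0.54 fixed, write α = 0.54s, β = 0.46s where s = α+β.
Need P(θ < 0.63) = 0.9 under Beta(0.54s, 0.46s). Normal approximation: (q−m)/√(m(1−m)/s) ≈ z_{0.9} = 1.28, so s ≈ 0.54·0.46·(1.28)²/(0.63−0.54)² = 50.4.
At s = 50.4: P(θ<0.63) ≈ 0.902. Adjusting to match 0.9 gives s ≈ 49.63.
So α = 0.54·49.63 ≈ 26.80, β = 0.46·49.63 ≈ 22.83.

α ≈ 26.80, β ≈ 22.83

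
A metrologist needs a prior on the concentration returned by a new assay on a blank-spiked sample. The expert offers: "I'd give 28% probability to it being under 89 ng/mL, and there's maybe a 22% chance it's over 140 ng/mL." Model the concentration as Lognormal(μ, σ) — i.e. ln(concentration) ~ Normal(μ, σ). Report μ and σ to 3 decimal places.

μ ≈ 4.683, σ ≈ 0.334

If T ~ Lognormal(μ,σ) then ln T ~ Normal(μ,σ), so the p-quantile of ln T is μ + z_p·σ.
ln(89) = 4.489 and ln(140) = 4.942; z_{0.28} = -0.5828, z_{0.78} = 0.7722.
σ = (4.942 − 4.489)/(0.7722 − (-0.5828)) = 0.334.
μ = 4.489 − (-0.5828)·0.334 = 4.683.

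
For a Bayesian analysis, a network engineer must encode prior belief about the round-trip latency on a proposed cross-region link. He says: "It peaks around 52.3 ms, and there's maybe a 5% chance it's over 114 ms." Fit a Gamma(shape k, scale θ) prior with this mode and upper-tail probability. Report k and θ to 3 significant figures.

Gamma(k,θ) with k>1 has mode (k−1)θ, so θ = 52.3/(k−1).
Need P(X < 114) = 0.95 with θ tied to k this way. Start at k = 2, θ = 52.3: P(X<114) ≈ 0.640.
Too low — raise k to concentrate. Iterating converges to k ≈ 5.54.
Then θ = 52.3/(5.54−1) ≈ 11.5.

k ≈ 5.54, θ ≈ 11.5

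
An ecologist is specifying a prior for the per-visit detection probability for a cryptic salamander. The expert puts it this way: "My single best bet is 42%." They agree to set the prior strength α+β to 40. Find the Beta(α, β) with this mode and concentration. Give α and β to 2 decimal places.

α = 16.96, β = 23.04

For α,β > 1 the Beta mode is (α−1)/(α+β−2). With α+β = 40, the mode is (α−1)/38.
Set (α−1)/38 = 0.42 → α = 1 + 0.42·38 = 16.96.
β = 40 − α = 23.04.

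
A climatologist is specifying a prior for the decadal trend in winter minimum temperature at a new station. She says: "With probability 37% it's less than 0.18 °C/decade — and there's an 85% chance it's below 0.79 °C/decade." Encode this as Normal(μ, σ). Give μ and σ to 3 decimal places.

μ = 0.328, σ = 0.446

The p-quantile of Normal(μ,σ) is μ + z_p·σ, with z_{0.37} = -0.3319 and z_{0.85} = 1.036.
Eliminate σ: μ = (z₂·x₁ − z₁·x₂)/(z₂ − z₁) = (1.036·0.18 − (-0.3319)·0.79)/1.368 = 0.328.
Then σ = (x₂ − x₁)/(z₂ − z₁) = (0.79 − 0.18)/1.368 = 0.446.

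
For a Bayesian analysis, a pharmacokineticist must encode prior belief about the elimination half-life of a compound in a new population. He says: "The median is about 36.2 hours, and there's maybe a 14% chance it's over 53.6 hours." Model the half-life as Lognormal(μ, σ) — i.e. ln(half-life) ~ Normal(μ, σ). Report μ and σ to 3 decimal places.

If T ~ Lognormal(μ,σ) then ln T ~ Normal(μ,σ), so the p-quantile of ln T is μ + z_p·σ.
ln(36.2) = 3.589 and ln(53.6) = 3.982; z_{0.5} = 0, z_{0.86} = 1.08.
σ = (3.982 − 3.589)/(1.08 − (0)) = 0.363.
μ = 3.589 − (0)·0.363 = 3.589.

μ ≈ 3.589, σ ≈ 0.363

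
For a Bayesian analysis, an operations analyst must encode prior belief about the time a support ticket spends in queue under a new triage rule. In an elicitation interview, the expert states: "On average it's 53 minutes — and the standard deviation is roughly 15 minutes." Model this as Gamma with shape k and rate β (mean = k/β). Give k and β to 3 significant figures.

For Gamma(k, rate β): mean = k/β, variance = k/β², so CV = 1/√k.
CV = SD/mean = 15/53 = 0.283, hence k = 1/CV² = 12.5.
Then β = k/mean = 12.5/53 = 0.236.

k ≈ 12.5, β ≈ 0.236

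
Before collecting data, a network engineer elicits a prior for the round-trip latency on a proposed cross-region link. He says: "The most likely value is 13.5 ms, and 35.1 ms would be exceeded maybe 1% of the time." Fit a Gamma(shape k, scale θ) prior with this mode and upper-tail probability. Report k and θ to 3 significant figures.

Gamma(k,θ) with k>1 has mode (k−1)θ, so θ = 13.5/(k−1).
Need P(X < 35.1) = 0.99 with θ tied to k this way. Start at k = 2, θ = 13.5: P(X<35.1) ≈ 0.733.
Too low — raise k to concentrate. Iterating converges to k ≈ 6.1.
Then θ = 13.5/(6.1−1) ≈ 2.65.

k ≈ 6.1, θ ≈ 2.65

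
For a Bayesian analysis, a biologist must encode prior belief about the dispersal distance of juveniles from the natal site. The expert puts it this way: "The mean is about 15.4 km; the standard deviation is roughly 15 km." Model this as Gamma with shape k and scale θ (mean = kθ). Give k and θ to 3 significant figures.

For Gamma(k, scale θ): mean = kθ, variance = kθ², so CV = 1/√k.
CV = SD/mean = 15/15.4 = 0.974, hence k = 1/CV² = 1.05.
Then θ = mean/k = 15.4/1.05 = 14.6.

k ≈ 1.05, θ ≈ 14.6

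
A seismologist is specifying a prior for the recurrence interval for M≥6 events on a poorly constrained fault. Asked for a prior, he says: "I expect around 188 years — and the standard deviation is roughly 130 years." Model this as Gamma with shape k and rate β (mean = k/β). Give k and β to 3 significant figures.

k ≈ 2.09, β ≈ 0.0111

For Gamma(k, rate β): mean = k/β, variance = k/β², so CV = 1/√k.
CV = SD/mean = 130/188 = 0.6915, hence k = 1/CV² = 2.09.
Then β = k/mean = 2.09/188 = 0.0111.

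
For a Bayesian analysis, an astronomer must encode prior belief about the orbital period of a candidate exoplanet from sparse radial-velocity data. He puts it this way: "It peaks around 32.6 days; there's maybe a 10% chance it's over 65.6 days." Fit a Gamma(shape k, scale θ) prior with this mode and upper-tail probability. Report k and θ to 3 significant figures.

k ≈ 4.92, θ ≈ 8.31

Gamma(k,θ) with k>1 has mode (k−1)θ, so θ = 32.6/(k−1).
Need P(X < 65.6) = 0.9 with θ tied to k this way. Start at k = 2, θ = 32.6: P(X<65.6) ≈ 0.597.
Too low — raise k to concentrate. Iterating converges to k ≈ 4.92.
Then θ = 32.6/(4.92−1) ≈ 8.31.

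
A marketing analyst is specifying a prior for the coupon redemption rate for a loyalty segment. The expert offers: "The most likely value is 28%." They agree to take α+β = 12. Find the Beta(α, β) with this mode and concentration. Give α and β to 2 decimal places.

α = 3.80, β = 8.20

For α,β > 1 the Beta mode is (α−1)/(α+β−2). With α+β = 12, the mode is (α−1)/10.
Set (α−1)/10 = 0.28 → α = 1 + 0.28·10 = 3.80.
β = 12 − α = 8.20.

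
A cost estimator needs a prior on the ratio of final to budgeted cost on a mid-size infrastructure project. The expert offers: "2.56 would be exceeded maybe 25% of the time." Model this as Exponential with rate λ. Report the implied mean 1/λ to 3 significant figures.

P(T > 2.56) = e^(−λ·2.56) = 0.25, so λ = −ln(0.25)/2.56 = 0.542.
Mean = 1/λ = 1.85.

mean ≈ 1.85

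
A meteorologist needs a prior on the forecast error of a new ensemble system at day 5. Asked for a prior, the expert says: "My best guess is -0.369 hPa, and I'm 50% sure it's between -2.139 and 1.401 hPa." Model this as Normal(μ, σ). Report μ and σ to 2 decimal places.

A symmetric 50% interval runs μ ± z·σ with z = 0.6745.
Half-width = 1.77, so σ = 1.77/0.6745 = 2.62.
μ is the stated best guess, -0.37.

μ = -0.37, σ = 2.62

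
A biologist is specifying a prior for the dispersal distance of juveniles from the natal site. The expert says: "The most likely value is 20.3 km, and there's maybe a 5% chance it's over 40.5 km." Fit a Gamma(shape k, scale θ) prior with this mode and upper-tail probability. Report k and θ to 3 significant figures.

k ≈ 6.81, θ ≈ 3.49

Gamma(k,θ) with k>1 has mode (k−1)θ, so θ = 20.3/(k−1).
Need P(X < 40.5) = 0.95 with θ tied to k this way. Start at k = 2, θ = 20.3: P(X<40.5) ≈ 0.593.
Too low — raise k to concentrate. Iterating converges to k ≈ 6.81.
Then θ = 20.3/(6.81−1) ≈ 3.49.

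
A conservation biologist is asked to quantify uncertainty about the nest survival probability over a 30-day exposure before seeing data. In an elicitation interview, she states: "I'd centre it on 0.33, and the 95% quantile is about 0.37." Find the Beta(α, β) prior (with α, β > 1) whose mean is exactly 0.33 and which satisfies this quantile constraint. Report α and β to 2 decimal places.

With mean 0.33 fixed, write α = 0.33s, β = 0.67s where s = α+β.
Need P(θ < 0.37) = 0.95 under Beta(0.33s, 0.67s). Normal approximation: (q−m)/√(m(1−m)/s) ≈ z_{0.95} = 1.64, so s ≈ 0.33·0.67·(1.64)²/(0.37−0.33)² = 373.9.
At s = 373.9: P(θ<0.37) ≈ 0.948. Adjusting to match 0.95 gives s ≈ 382.53.
So α = 0.33·382.53 ≈ 126.24, β = 0.67·382.53 ≈ 256.30.

α ≈ 126.24, β ≈ 256.30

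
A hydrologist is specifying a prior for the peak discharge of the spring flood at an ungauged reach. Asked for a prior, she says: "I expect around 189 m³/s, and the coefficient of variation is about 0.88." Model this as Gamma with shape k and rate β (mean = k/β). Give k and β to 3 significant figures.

For Gamma(k, rate β): mean = k/β, variance = k/β², so CV = 1/√k.
CV = 0.88, hence k = 1/CV² = 1.29.
Then β = k/mean = 1.29/189 = 0.00683.

k ≈ 1.29, β ≈ 0.00683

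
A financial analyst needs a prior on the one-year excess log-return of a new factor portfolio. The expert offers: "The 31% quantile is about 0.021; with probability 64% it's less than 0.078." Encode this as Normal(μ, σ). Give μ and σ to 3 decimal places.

The p-quantile of Normal(μ,σ) is μ + z_p·σ, with z_{0.31} = -0.4959 and z_{0.64} = 0.3585.
Eliminate σ: μ = (z₂·x₁ − z₁·x₂)/(z₂ − z₁) = (0.3585·0.021 − (-0.4959)·0.078)/0.8543 = 0.054.
Then σ = (x₂ − x₁)/(z₂ − z₁) = (0.078 − 0.021)/0.8543 = 0.067.

μ = 0.054, σ = 0.067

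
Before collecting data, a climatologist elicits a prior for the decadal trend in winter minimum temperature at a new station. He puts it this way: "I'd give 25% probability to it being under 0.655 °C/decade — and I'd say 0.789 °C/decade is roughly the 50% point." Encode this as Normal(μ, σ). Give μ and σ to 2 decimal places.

μ = 0.79, σ = 0.20

The p-quantile of Normal(μ,σ) is μ + z_p·σ, with z_{0.25} = -0.6745 and z_{0.5} = 0.
Eliminate σ: μ = (z₂·x₁ − z₁·x₂)/(z₂ − z₁) = (0·0.655 − (-0.6745)·0.789)/0.6745 = 0.79.
Then σ = (x₂ − x₁)/(z₂ − z₁) = (0.789 − 0.655)/0.6745 = 0.20.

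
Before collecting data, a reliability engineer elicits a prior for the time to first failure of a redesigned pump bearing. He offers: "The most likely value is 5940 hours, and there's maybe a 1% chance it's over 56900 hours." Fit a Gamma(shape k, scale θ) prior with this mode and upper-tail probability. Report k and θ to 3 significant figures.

Gamma(k,θ) with k>1 has mode (k−1)θ, so θ = 5940/(k−1).
Need P(X < 56900) = 0.99 with θ tied to k this way. Start at k = 2, θ = 5940: P(X<56900) ≈ 0.999.
Too high — lower k to spread out. Iterating converges to k ≈ 1.62.
Then θ = 5940/(1.62−1) ≈ 9640.

k ≈ 1.62, θ ≈ 9640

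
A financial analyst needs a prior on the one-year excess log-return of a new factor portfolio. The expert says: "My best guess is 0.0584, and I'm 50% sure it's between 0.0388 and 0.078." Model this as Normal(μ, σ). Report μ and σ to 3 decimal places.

μ = 0.058, σ = 0.029

A symmetric 50% interval runs μ ± z·σ with z = 0.6745.
Half-width = 0.0196, so σ = 0.0196/0.6745 = 0.029.
μ is the stated best guess, 0.058.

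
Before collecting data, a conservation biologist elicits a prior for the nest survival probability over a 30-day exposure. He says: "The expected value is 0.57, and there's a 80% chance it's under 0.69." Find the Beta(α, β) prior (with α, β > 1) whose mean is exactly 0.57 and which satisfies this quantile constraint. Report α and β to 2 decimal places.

With mean 0.57 fixed, write α = 0.57s, β = 0.43s where s = α+β.
Need P(θ < 0.69) = 0.8 under Beta(0.57s, 0.43s). Normal approximation: (q−m)/√(m(1−m)/s) ≈ z_{0.8} = 0.842, so s ≈ 0.57·0.43·(0.842)²/(0.69−0.57)² = 12.1.
At s = 12.1: P(θ<0.69) ≈ 0.797. Adjusting to match 0.8 gives s ≈ 12.35.
So α = 0.57·12.35 ≈ 7.04, β = 0.43·12.35 ≈ 5.31.

α ≈ 7.04, β ≈ 5.31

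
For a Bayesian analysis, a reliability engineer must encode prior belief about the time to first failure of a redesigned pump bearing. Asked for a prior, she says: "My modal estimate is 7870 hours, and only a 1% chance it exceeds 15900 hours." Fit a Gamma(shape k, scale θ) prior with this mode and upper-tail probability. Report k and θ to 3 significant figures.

Gamma(k,θ) with k>1 has mode (k−1)θ, so θ = 7870/(k−1).
Need P(X < 15900) = 0.99 with θ tied to k this way. Start at k = 2, θ = 7870: P(X<15900) ≈ 0.599.
Too low — raise k to concentrate. Iterating converges to k ≈ 10.9.
Then θ = 7870/(10.9−1) ≈ 794.

k ≈ 10.9, θ ≈ 794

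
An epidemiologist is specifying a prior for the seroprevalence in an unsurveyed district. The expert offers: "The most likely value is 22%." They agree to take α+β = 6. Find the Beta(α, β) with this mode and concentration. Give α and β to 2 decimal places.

α = 1.88, β = 4.12

For α,β > 1 the Beta mode is (α−1)/(α+β−2). With α+β = 6, the mode is (α−1)/4.
Set (α−1)/4 = 0.22 → α = 1 + 0.22·4 = 1.88.
β = 6 − α = 4.12.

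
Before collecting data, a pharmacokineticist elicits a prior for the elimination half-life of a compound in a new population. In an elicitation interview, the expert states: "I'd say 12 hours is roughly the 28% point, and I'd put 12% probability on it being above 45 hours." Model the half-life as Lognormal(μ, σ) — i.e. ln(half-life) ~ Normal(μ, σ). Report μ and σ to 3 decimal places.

μ ≈ 2.923, σ ≈ 0.752

If T ~ Lognormal(μ,σ) then ln T ~ Normal(μ,σ), so the p-quantile of ln T is μ + z_p·σ.
ln(12) = 2.485 and ln(45) = 3.807; z_{0.28} = -0.5828, z_{0.88} = 1.175.
σ = (3.807 − 2.485)/(1.175 − (-0.5828)) = 0.752.
μ = 2.485 − (-0.5828)·0.752 = 2.923.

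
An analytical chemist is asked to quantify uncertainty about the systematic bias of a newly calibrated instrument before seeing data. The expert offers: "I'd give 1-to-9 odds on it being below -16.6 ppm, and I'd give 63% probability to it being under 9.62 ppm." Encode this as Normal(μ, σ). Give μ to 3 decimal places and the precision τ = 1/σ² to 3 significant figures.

μ = 4.227, τ = 0.00379

The p-quantile of Normal(μ,σ) is μ + z_p·σ, with z_{0.1} = -1.282 and z_{0.63} = 0.3319.
Eliminate σ: μ = (z₂·x₁ − z₁·x₂)/(z₂ − z₁) = (0.3319·-16.6 − (-1.282)·9.62)/1.613 = 4.227.
Then σ = (x₂ − x₁)/(z₂ − z₁) = (9.62 − -16.6)/1.613 = 16.251.
Precision τ = 1/σ² = 1/16.25² = 0.00379.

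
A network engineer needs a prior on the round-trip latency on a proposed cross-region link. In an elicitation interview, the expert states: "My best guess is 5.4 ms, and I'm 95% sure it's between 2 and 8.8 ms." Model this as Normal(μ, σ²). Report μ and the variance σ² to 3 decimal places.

μ = 5.400, σ² = 3.009

A symmetric 95% interval runs μ ± z·σ with z = 1.96.
Half-width = 3.4, so σ = 3.4/1.96 = 1.7347 and σ² = 3.009.
μ is the stated best guess, 5.400.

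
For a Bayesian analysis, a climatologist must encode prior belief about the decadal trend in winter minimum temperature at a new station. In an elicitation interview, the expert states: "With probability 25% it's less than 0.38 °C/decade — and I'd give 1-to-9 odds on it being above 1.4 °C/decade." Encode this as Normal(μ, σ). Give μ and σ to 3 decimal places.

μ = 0.732, σ = 0.521

The p-quantile of Normal(μ,σ) is μ + z_p·σ, with z_{0.25} = -0.6745 and z_{0.9} = 1.282.
Eliminate σ: μ = (z₂·x₁ − z₁·x₂)/(z₂ − z₁) = (1.282·0.38 − (-0.6745)·1.4)/1.956 = 0.732.
Then σ = (x₂ − x₁)/(z₂ − z₁) = (1.4 − 0.38)/1.956 = 0.521.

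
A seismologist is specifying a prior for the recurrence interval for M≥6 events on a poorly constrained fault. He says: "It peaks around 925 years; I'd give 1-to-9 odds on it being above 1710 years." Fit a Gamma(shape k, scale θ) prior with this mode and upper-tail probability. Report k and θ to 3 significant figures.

k ≈ 6.05, θ ≈ 183

Gamma(k,θ) with k>1 has mode (k−1)θ, so θ = 925/(k−1).
Need P(X < 1710) = 0.9 with θ tied to k this way. Start at k = 2, θ = 925: P(X<1710) ≈ 0.551.
Too low — raise k to concentrate. Iterating converges to k ≈ 6.05.
Then θ = 925/(6.05−1) ≈ 183.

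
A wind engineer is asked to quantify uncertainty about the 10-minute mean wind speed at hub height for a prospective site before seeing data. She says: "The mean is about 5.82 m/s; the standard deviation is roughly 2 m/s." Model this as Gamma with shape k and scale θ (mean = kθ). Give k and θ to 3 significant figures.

For Gamma(k, scale θ): mean = kθ, variance = kθ², so CV = 1/√k.
CV = SD/mean = 2/5.82 = 0.3436, hence k = 1/CV² = 8.47.
Then θ = mean/k = 5.82/8.47 = 0.687.

k ≈ 8.47, θ ≈ 0.687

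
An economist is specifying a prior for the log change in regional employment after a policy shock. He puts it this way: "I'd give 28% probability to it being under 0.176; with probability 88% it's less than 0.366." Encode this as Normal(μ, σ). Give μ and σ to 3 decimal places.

The p-quantile of Normal(μ,σ) is μ + z_p·σ, with z_{0.28} = -0.5828 and z_{0.88} = 1.175.
Eliminate σ: μ = (z₂·x₁ − z₁·x₂)/(z₂ − z₁) = (1.175·0.176 − (-0.5828)·0.366)/1.758 = 0.239.
Then σ = (x₂ − x₁)/(z₂ − z₁) = (0.366 − 0.176)/1.758 = 0.108.

μ = 0.239, σ = 0.108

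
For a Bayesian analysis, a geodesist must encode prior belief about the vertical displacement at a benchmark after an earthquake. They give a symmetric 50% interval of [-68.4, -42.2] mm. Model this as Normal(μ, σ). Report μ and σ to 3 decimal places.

μ = -55.300, σ = 19.422

A symmetric 50% interval runs μ ± z·σ with z = 0.6745.
Half-width = 13.1, so σ = 13.1/0.6745 = 19.422.
μ is the interval midpoint, -55.300.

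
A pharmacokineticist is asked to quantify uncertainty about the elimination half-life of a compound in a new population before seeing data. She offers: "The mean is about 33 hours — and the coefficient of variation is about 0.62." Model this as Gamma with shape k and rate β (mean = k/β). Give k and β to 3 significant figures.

For Gamma(k, rate β): mean = k/β, variance = k/β², so CV = 1/√k.
CV = 0.62, hence k = 1/CV² = 2.6.
Then β = k/mean = 2.6/33 = 0.0788.

k ≈ 2.6, β ≈ 0.0788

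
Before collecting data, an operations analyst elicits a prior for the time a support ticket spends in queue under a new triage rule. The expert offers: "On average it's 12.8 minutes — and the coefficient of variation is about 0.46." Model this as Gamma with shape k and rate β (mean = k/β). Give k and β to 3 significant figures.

k ≈ 4.73, β ≈ 0.369

For Gamma(k, rate β): mean = k/β, variance = k/β², so CV = 1/√k.
CV = 0.46, hence k = 1/CV² = 4.73.
Then β = k/mean = 4.73/12.8 = 0.369.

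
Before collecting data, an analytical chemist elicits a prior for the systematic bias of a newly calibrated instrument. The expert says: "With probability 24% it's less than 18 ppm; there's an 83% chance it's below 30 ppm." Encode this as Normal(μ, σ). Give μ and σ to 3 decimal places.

The p-quantile of Normal(μ,σ) is μ + z_p·σ, with z_{0.24} = -0.7063 and z_{0.83} = 0.9542.
Eliminate σ: μ = (z₂·x₁ − z₁·x₂)/(z₂ − z₁) = (0.9542·18 − (-0.7063)·30)/1.66 = 23.104.
Then σ = (x₂ − x₁)/(z₂ − z₁) = (30 − 18)/1.66 = 7.227.

μ = 23.104, σ = 7.227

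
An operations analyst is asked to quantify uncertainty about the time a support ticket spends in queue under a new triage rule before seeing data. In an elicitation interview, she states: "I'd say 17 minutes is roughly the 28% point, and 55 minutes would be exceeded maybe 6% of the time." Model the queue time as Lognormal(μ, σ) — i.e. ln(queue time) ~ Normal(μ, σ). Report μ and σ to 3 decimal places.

If T ~ Lognormal(μ,σ) then ln T ~ Normal(μ,σ), so the p-quantile of ln T is μ + z_p·σ.
ln(17) = 2.833 and ln(55) = 4.007; z_{0.28} = -0.5828, z_{0.94} = 1.555.
σ = (4.007 − 2.833)/(1.555 − (-0.5828)) = 0.549.
μ = 2.833 − (-0.5828)·0.549 = 3.153.

μ ≈ 3.153, σ ≈ 0.549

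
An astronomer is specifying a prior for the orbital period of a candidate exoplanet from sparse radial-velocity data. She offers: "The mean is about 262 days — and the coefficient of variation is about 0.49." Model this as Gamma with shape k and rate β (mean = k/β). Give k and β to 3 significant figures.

k ≈ 4.16, β ≈ 0.0159

For Gamma(k, rate β): mean = k/β, variance = k/β², so CV = 1/√k.
CV = 0.49, hence k = 1/CV² = 4.16.
Then β = k/mean = 4.16/262 = 0.0159.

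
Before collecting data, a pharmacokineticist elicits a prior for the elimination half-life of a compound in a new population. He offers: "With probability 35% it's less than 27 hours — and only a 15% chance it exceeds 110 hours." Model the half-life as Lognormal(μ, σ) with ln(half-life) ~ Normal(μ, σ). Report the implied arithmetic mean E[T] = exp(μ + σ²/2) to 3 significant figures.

If T ~ Lognormal(μ,σ) then ln T ~ Normal(μ,σ), so the p-quantile of ln T is μ + z_p·σ.
ln(27) = 3.296 and ln(110) = 4.7; z_{0.35} = -0.3853, z_{0.85} = 1.036.
σ = (4.7 − 3.296)/(1.036 − (-0.3853)) = 0.988.
μ = 3.296 − (-0.3853)·0.988 = 3.677.
E[T] = exp(μ + σ²/2) = exp(3.677 + 0.4880) = 64.4 hours.

E[T] ≈ 64.4 hours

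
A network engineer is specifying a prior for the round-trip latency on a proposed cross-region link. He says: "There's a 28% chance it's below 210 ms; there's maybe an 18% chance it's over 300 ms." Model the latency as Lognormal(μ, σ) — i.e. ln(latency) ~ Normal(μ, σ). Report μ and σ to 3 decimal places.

μ ≈ 5.486, σ ≈ 0.238

If T ~ Lognormal(μ,σ) then ln T ~ Normal(μ,σ), so the p-quantile of ln T is μ + z_p·σ.
ln(210) = 5.347 and ln(300) = 5.704; z_{0.28} = -0.5828, z_{0.82} = 0.9154.
σ = (5.704 − 5.347)/(0.9154 − (-0.5828)) = 0.238.
μ = 5.347 − (-0.5828)·0.238 = 5.486.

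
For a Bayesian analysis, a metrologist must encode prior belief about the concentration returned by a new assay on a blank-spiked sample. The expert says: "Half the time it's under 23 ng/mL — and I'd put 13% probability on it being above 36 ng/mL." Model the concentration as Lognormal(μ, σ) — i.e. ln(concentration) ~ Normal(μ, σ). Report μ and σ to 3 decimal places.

μ ≈ 3.135, σ ≈ 0.398

If T ~ Lognormal(μ,σ) then ln T ~ Normal(μ,σ), so the p-quantile of ln T is μ + z_p·σ.
ln(23) = 3.135 and ln(36) = 3.584; z_{0.5} = 0, z_{0.87} = 1.126.
σ = (3.584 − 3.135)/(1.126 − (0)) = 0.398.
μ = 3.135 − (0)·0.398 = 3.135.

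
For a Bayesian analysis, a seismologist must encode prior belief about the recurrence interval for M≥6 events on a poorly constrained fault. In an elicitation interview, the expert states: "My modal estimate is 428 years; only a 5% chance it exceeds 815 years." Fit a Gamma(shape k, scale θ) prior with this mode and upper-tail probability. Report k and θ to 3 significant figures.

Gamma(k,θ) with k>1 has mode (k−1)θ, so θ = 428/(k−1).
Need P(X < 815) = 0.95 with θ tied to k this way. Start at k = 2, θ = 428: P(X<815) ≈ 0.567.
Too low — raise k to concentrate. Iterating converges to k ≈ 7.7.
Then θ = 428/(7.7−1) ≈ 63.9.

k ≈ 7.7, θ ≈ 63.9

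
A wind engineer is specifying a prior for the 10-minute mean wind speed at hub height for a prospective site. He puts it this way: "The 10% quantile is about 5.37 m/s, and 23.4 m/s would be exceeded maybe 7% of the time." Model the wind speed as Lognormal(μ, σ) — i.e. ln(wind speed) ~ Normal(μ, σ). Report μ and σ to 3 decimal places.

If T ~ Lognormal(μ,σ) then ln T ~ Normal(μ,σ), so the p-quantile of ln T is μ + z_p·σ.
ln(5.37) = 1.681 and ln(23.4) = 3.153; z_{0.1} = -1.282, z_{0.93} = 1.476.
σ = (3.153 − 1.681)/(1.476 − (-1.282)) = 0.534.
μ = 1.681 − (-1.282)·0.534 = 2.365.

μ ≈ 2.365, σ ≈ 0.534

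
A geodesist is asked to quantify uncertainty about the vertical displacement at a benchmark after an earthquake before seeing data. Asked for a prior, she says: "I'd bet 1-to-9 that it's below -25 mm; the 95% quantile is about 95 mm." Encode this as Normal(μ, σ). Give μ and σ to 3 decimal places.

μ = 27.551, σ = 41.006

The p-quantile of Normal(μ,σ) is μ + z_p·σ, with z_{0.1} = -1.282 and z_{0.95} = 1.645.
Eliminate σ: μ = (z₂·x₁ − z₁·x₂)/(z₂ − z₁) = (1.645·-25 − (-1.282)·95)/2.926 = 27.551.
Then σ = (x₂ − x₁)/(z₂ − z₁) = (95 − -25)/2.926 = 41.006.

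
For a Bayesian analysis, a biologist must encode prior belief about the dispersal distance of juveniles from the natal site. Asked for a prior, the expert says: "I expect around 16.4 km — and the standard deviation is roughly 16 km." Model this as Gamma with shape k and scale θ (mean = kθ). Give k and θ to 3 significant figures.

For Gamma(k, scale θ): mean = kθ, variance = kθ², so CV = 1/√k.
CV = SD/mean = 16/16.4 = 0.9756, hence k = 1/CV² = 1.05.
Then θ = mean/k = 16.4/1.05 = 15.6.

k ≈ 1.05, θ ≈ 15.6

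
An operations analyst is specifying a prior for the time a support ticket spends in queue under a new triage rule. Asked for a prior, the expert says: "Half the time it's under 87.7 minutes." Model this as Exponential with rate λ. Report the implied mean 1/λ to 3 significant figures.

Exponential median = ln 2 / λ, so λ = ln 2 / 87.7 = 0.0079.
Mean = 1/λ = 127 minutes.

mean ≈ 127 minutes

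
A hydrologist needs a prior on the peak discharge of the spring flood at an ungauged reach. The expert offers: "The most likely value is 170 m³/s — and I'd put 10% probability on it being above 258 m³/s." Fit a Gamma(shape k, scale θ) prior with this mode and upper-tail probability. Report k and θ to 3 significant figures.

Gamma(k,θ) with k>1 has mode (k−1)θ, so θ = 170/(k−1).
Need P(X < 258) = 0.9 with θ tied to k this way. Start at k = 2, θ = 170: P(X<258) ≈ 0.448.
Too low — raise k to concentrate. Iterating converges to k ≈ 11.7.
Then θ = 170/(11.7−1) ≈ 15.9.

k ≈ 11.7, θ ≈ 15.9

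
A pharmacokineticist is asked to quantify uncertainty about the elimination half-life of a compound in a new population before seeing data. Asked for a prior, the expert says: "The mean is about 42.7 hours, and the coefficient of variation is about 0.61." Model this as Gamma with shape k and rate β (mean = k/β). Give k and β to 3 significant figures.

k ≈ 2.69, β ≈ 0.0629

For Gamma(k, rate β): mean = k/β, variance = k/β², so CV = 1/√k.
CV = 0.61, hence k = 1/CV² = 2.69.
Then β = k/mean = 2.69/42.7 = 0.0629.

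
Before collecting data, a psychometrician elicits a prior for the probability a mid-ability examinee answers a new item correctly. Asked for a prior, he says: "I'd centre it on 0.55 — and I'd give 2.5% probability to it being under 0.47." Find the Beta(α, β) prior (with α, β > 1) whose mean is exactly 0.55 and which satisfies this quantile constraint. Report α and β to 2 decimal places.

With mean 0.55 fixed, write α = 0.55s, β = 0.45s where s = α+β.
Need P(θ < 0.47) = 0.025 under Beta(0.55s, 0.45s). Normal approximation: (q−m)/√(m(1−m)/s) ≈ z_{0.025} = -1.96, so s ≈ 0.55·0.45·(-1.96)²/(0.47−0.55)² = 148.6.
At s = 148.6: P(θ<0.47) ≈ 0.025. Adjusting to match 0.025 gives s ≈ 149.50.
So α = 0.55·149.50 ≈ 82.23, β = 0.45·149.50 ≈ 67.28.

α ≈ 82.23, β ≈ 67.28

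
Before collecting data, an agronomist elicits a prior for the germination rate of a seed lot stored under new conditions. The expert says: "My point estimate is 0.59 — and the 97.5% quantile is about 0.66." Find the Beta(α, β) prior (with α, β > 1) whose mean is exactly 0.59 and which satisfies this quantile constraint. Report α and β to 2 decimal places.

With mean 0.59 fixed, write α = 0.59s, β = 0.41s where s = α+β.
Need P(θ < 0.66) = 0.975 under Beta(0.59s, 0.41s). Normal approximation: (q−m)/√(m(1−m)/s) ≈ z_{0.975} = 1.96, so s ≈ 0.59·0.41·(1.96)²/(0.66−0.59)² = 189.6.
At s = 189.6: P(θ<0.66) ≈ 0.977. Adjusting to match 0.975 gives s ≈ 183.25.
So α = 0.59·183.25 ≈ 108.12, β = 0.41·183.25 ≈ 75.13.

α ≈ 108.12, β ≈ 75.13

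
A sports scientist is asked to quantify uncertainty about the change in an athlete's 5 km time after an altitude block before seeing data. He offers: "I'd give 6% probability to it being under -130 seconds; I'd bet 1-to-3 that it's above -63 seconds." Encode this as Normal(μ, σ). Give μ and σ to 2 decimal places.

μ = -83.27, σ = 30.05

The p-quantile of Normal(μ,σ) is μ + z_p·σ, with z_{0.06} = -1.555 and z_{0.75} = 0.6745.
Eliminate σ: μ = (z₂·x₁ − z₁·x₂)/(z₂ − z₁) = (0.6745·-130 − (-1.555)·-63)/2.229 = -83.27.
Then σ = (x₂ − x₁)/(z₂ − z₁) = (-63 − -130)/2.229 = 30.05.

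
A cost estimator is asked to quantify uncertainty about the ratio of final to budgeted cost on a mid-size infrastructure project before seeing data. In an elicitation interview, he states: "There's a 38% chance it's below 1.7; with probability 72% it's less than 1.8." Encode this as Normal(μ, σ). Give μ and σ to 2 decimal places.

For Normal(μ,σ), the p-quantile is μ + z_p·σ. Here z_{0.38} = -0.3055, z_{0.72} = 0.5828.
So 1.7 = μ − 0.3055σ and 1.8 = μ + 0.5828σ.
Subtracting: σ = (1.8 − 1.7)/(0.5828 − (-0.3055)) = 0.11.
Then μ = 1.7 − (-0.3055)·0.11 = 1.73.

μ = 1.73, σ = 0.11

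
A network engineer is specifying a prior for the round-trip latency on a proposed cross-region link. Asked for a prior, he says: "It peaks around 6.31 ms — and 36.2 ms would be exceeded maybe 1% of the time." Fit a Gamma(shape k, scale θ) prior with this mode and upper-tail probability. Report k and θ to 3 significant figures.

Gamma(k,θ) with k>1 has mode (k−1)θ, so θ = 6.31/(k−1).
Need P(X < 36.2) = 0.99 with θ tied to k this way. Start at k = 2, θ = 6.31: P(X<36.2) ≈ 0.978.
Too low — raise k to concentrate. Iterating converges to k ≈ 2.23.
Then θ = 6.31/(2.23−1) ≈ 5.13.

k ≈ 2.23, θ ≈ 5.13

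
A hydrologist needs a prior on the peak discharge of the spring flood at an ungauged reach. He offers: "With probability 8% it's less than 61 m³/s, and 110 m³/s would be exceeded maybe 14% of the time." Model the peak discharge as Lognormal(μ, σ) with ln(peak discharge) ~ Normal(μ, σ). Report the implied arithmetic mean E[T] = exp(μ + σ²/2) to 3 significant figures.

E[T] ≈ 87.6 m³/s

If T ~ Lognormal(μ,σ) then ln T ~ Normal(μ,σ), so the p-quantile of ln T is μ + z_p·σ.
ln(61) = 4.111 and ln(110) = 4.7; z_{0.08} = -1.405, z_{0.86} = 1.08.
σ = (4.7 − 4.111)/(1.08 − (-1.405)) = 0.237.
μ = 4.111 − (-1.405)·0.237 = 4.444.
E[T] = exp(μ + σ²/2) = exp(4.444 + 0.0281) = 87.6 m³/s.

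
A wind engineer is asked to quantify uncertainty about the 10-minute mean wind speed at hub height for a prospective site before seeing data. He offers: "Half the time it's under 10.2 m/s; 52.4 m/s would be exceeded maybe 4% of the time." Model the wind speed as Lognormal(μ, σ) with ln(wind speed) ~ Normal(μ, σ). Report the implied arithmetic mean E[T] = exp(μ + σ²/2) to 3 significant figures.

If T ~ Lognormal(μ,σ) then ln T ~ Normal(μ,σ), so the p-quantile of ln T is μ + z_p·σ.
ln(10.2) = 2.322 and ln(52.4) = 3.959; z_{0.5} = 0, z_{0.96} = 1.751.
σ = (3.959 − 2.322)/(1.751 − (0)) = 0.935.
μ = 2.322 − (0)·0.935 = 2.322.
E[T] = exp(μ + σ²/2) = exp(2.322 + 0.4369) = 15.8 m/s.

E[T] ≈ 15.8 m/s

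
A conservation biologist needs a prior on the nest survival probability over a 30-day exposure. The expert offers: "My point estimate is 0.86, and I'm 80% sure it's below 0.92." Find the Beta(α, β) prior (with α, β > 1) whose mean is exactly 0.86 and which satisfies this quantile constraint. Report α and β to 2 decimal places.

α ≈ 21.01, β ≈ 3.42

With mean 0.86 fixed, write α = 0.86s, β = 0.14s where s = α+β.
Need P(θ < 0.92) = 0.8 under Beta(0.86s, 0.14s). Normal approximation: (q−m)/√(m(1−m)/s) ≈ z_{0.8} = 0.842, so s ≈ 0.86·0.14·(0.842)²/(0.92−0.86)² = 23.7.
At s = 23.7: P(θ<0.92) ≈ 0.795. Adjusting to match 0.8 gives s ≈ 24.43.
So α = 0.86·24.43 ≈ 21.01, β = 0.14·24.43 ≈ 3.42.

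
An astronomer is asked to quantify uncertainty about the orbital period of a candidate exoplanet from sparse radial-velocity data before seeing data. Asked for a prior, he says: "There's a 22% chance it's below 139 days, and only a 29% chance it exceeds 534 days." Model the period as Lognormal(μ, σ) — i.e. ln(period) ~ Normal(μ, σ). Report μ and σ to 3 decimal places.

μ ≈ 5.719, σ ≈ 1.015

If T ~ Lognormal(μ,σ) then ln T ~ Normal(μ,σ), so the p-quantile of ln T is μ + z_p·σ.
ln(139) = 4.934 and ln(534) = 6.28; z_{0.22} = -0.7722, z_{0.71} = 0.5534.
σ = (6.28 − 4.934)/(0.5534 − (-0.7722)) = 1.015.
μ = 4.934 − (-0.7722)·1.015 = 5.719.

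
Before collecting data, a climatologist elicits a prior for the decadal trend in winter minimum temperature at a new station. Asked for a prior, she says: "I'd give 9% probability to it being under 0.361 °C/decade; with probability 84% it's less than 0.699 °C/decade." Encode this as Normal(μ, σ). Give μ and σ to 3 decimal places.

μ = 0.555, σ = 0.145

For Normal(μ,σ), the p-quantile is μ + z_p·σ. Here z_{0.09} = -1.341, z_{0.84} = 0.9945.
So 0.361 = μ − 1.341σ and 0.699 = μ + 0.9945σ.
Subtracting: σ = (0.699 − 0.361)/(0.9945 − (-1.341)) = 0.145.
Then μ = 0.361 − (-1.341)·0.145 = 0.555.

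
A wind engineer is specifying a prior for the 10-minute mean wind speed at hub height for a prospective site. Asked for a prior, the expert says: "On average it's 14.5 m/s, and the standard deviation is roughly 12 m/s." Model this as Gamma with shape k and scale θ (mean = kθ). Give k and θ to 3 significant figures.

k ≈ 1.46, θ ≈ 9.93

For Gamma(k, scale θ): mean = kθ, variance = kθ², so CV = 1/√k.
CV = SD/mean = 12/14.5 = 0.8276, hence k = 1/CV² = 1.46.
Then θ = mean/k = 14.5/1.46 = 9.93.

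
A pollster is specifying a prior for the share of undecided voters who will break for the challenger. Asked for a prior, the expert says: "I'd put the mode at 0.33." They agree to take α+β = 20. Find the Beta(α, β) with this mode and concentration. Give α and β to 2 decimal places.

α = 6.94, β = 13.06

For α,β > 1 the Beta mode is (α−1)/(α+β−2). With α+β = 20, the mode is (α−1)/18.
Set (α−1)/18 = 0.33 → α = 1 + 0.33·18 = 6.94.
β = 20 − α = 13.06.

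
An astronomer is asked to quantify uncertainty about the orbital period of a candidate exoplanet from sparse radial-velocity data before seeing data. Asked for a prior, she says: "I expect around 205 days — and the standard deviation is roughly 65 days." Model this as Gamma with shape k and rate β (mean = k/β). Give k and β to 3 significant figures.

k ≈ 9.95, β ≈ 0.0485

For Gamma(k, rate β): mean = k/β, variance = k/β², so CV = 1/√k.
CV = SD/mean = 65/205 = 0.3171, hence k = 1/CV² = 9.95.
Then β = k/mean = 9.95/205 = 0.0485.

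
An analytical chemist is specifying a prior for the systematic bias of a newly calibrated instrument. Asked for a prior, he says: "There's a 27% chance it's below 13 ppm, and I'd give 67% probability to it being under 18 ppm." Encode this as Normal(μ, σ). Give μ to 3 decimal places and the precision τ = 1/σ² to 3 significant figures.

For Normal(μ,σ), the p-quantile is μ + z_p·σ. Here z_{0.27} = -0.6128, z_{0.67} = 0.4399.
So 13 = μ − 0.6128σ and 18 = μ + 0.4399σ.
Subtracting: σ = (18 − 13)/(0.4399 − (-0.6128)) = 4.750.
Then μ = 13 − (-0.6128)·4.750 = 15.911.
Precision τ = 1/σ² = 1/4.75² = 0.0443.

μ = 15.911, τ = 0.0443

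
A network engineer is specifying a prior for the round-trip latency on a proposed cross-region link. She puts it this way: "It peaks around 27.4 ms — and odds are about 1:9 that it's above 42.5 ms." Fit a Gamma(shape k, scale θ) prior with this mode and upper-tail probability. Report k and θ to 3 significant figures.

Gamma(k,θ) with k>1 has mode (k−1)θ, so θ = 27.4/(k−1).
Need P(X < 42.5) = 0.9 with θ tied to k this way. Start at k = 2, θ = 27.4: P(X<42.5) ≈ 0.459.
Too low — raise k to concentrate. Iterating converges to k ≈ 10.7.
Then θ = 27.4/(10.7−1) ≈ 2.82.

k ≈ 10.7, θ ≈ 2.82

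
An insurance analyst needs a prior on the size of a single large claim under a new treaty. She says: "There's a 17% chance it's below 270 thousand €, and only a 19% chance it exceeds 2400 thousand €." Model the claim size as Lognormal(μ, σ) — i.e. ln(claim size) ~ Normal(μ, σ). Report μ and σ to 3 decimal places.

If T ~ Lognormal(μ,σ) then ln T ~ Normal(μ,σ), so the p-quantile of ln T is μ + z_p·σ.
ln(270) = 5.598 and ln(2400) = 7.783; z_{0.17} = -0.9542, z_{0.81} = 0.8779.
σ = (7.783 − 5.598)/(0.8779 − (-0.9542)) = 1.193.
μ = 5.598 − (-0.9542)·1.193 = 6.736.

μ ≈ 6.736, σ ≈ 1.193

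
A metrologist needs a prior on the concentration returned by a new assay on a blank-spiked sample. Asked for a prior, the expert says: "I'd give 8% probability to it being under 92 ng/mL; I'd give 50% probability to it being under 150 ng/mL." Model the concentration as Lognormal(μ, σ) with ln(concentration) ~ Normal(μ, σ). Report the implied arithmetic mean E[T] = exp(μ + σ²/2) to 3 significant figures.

If T ~ Lognormal(μ,σ) then ln T ~ Normal(μ,σ), so the p-quantile of ln T is μ + z_p·σ.
ln(92) = 4.522 and ln(150) = 5.011; z_{0.08} = -1.405, z_{0.5} = 0.
σ = (5.011 − 4.522)/(0 − (-1.405)) = 0.348.
μ = 4.522 − (-1.405)·0.348 = 5.011.
E[T] = exp(μ + σ²/2) = exp(5.011 + 0.0605) = 159 ng/mL.

E[T] ≈ 159 ng/mL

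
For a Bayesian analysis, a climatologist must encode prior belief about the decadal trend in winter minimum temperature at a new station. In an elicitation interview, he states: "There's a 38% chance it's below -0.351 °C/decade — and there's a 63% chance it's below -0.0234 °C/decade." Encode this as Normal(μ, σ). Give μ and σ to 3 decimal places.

The p-quantile of Normal(μ,σ) is μ + z_p·σ, with z_{0.38} = -0.3055 and z_{0.63} = 0.3319.
Eliminate σ: μ = (z₂·x₁ − z₁·x₂)/(z₂ − z₁) = (0.3319·-0.351 − (-0.3055)·-0.0234)/0.6373 = -0.194.
Then σ = (x₂ − x₁)/(z₂ − z₁) = (-0.0234 − -0.351)/0.6373 = 0.514.

μ = -0.194, σ = 0.514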